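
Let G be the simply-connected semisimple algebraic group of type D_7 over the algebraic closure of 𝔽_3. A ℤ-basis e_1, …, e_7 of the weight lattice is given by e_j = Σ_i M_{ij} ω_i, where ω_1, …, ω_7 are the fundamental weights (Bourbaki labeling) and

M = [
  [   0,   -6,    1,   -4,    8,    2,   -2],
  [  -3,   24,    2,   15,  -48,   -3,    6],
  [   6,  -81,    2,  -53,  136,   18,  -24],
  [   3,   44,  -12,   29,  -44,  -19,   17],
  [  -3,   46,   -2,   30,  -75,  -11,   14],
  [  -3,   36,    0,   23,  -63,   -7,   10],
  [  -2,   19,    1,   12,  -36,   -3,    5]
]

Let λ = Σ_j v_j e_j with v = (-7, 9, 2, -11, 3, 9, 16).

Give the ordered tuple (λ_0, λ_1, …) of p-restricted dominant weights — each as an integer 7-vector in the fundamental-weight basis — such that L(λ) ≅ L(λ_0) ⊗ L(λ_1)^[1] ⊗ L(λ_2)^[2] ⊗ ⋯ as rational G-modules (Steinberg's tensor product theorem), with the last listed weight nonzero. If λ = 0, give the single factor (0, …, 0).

((2, 1, 2, 1, 1, 0, 0),)

Change of basis e → ω: c = M·v where v = (-7, 9, 2, -11, 3, 9, 16):
  c_1 = (0)·(-7) + (-6)·(9) + 1·2 + (-4)·(-11) + 8·3 + 2·9 + (-2)·(16) = 2
  c_2 = (-3)·(-7) + 24·9 + 2·2 + (15)·(-11) + (-48)·(3) + (-3)·(9) + 6·16 = 1
  c_3 = (6)·(-7) + (-81)·(9) + 2·2 + (-53)·(-11) + 136·3 + 18·9 + (-24)·(16) = 2
  c_4 = (3)·(-7) + 44·9 + (-12)·(2) + (29)·(-11) + (-44)·(3) + (-19)·(9) + 17·16 = 1
  c_5 = (-3)·(-7) + 46·9 + (-2)·(2) + (30)·(-11) + (-75)·(3) + (-11)·(9) + 14·16 = 1
  c_6 = (-3)·(-7) + 36·9 + 0·2 + (23)·(-11) + (-63)·(3) + (-7)·(9) + 10·16 = 0
  c_7 = (-2)·(-7) + 19·9 + 1·2 + (12)·(-11) + (-36)·(3) + (-3)·(9) + 5·16 = 0
Expand coordinatewise in base 3:
  c_1 = 2 = 2·3^0
  c_2 = 1 = 1·3^0
  c_3 = 2 = 2·3^0
  c_4 = 1 = 1·3^0
  c_5 = 1 = 1·3^0
  c_6 = 0
  c_7 = 0
λ_0 = (2, 1, 2, 1, 1, 0, 0)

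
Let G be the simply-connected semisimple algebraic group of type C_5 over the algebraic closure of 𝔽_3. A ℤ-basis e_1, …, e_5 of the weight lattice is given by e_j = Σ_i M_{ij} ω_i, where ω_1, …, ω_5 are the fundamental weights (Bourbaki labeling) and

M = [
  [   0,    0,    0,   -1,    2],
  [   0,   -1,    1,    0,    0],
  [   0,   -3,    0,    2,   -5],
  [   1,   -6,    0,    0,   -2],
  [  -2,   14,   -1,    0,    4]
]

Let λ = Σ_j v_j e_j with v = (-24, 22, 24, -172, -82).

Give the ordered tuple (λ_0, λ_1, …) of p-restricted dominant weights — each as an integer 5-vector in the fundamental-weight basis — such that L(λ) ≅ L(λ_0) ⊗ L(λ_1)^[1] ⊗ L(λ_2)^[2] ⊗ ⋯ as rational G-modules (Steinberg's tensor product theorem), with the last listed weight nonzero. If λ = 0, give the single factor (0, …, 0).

((2, 2, 0, 2, 1), (2, 0, 0, 2, 1))

Compute c_i = Σ_j M_{ij} v_j with v = (-24, 22, 24, -172, -82):
  c_1 = (0)·(-24) + 0·22 + 0·24 + (-1)·(-172) + (2)·(-82) = 8
  c_2 = (0)·(-24) + (-1)·(22) + 1·24 + (0)·(-172) + (0)·(-82) = 2
  c_3 = (0)·(-24) + (-3)·(22) + 0·24 + (2)·(-172) + (-5)·(-82) = 0
  c_4 = (1)·(-24) + (-6)·(22) + 0·24 + (0)·(-172) + (-2)·(-82) = 8
  c_5 = (-2)·(-24) + 14·22 + (-1)·(24) + (0)·(-172) + (4)·(-82) = 4
Expand coordinatewise in base 3:
  c_1 = 8 = 2·3^0 + 2·3^1
  c_2 = 2 = 2·3^0
  c_3 = 0
  c_4 = 8 = 2·3^0 + 2·3^1
  c_5 = 4 = 1·3^0 + 1·3^1
λ_0 = (2, 2, 0, 2, 1)
λ_1 = (2, 0, 0, 2, 1)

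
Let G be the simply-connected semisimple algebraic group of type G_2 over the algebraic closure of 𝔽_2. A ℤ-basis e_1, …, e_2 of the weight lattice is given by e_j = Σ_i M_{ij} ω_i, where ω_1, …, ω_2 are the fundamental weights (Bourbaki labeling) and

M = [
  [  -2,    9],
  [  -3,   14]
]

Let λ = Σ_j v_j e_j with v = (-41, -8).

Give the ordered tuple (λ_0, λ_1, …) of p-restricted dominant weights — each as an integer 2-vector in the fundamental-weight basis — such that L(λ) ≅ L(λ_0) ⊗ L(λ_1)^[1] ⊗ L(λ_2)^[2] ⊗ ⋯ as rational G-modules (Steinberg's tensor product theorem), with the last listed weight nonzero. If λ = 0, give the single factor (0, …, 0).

((0, 1), (1, 1), (0, 0), (1, 1))

Compute c_i = Σ_j M_{ij} v_j with v = (-41, -8):
  c_1 = (-2)·(-41) + (9)·(-8) = 10
  c_2 = (-3)·(-41) + (14)·(-8) = 11
p = 2; digits c_i = Σ_j d_{ij}·2^j, 0 ≤ d_{ij} < 2:
  c_1 = 10 = 0·2^0 + 1·2^1 + 0·2^2 + 1·2^3
  c_2 = 11 = 1·2^0 + 1·2^1 + 0·2^2 + 1·2^3
p-restricted factor λ_0 = (0, 1)
p-restricted factor λ_1 = (1, 1)
p-restricted factor λ_2 = (0, 0)
p-restricted factor λ_3 = (1, 1)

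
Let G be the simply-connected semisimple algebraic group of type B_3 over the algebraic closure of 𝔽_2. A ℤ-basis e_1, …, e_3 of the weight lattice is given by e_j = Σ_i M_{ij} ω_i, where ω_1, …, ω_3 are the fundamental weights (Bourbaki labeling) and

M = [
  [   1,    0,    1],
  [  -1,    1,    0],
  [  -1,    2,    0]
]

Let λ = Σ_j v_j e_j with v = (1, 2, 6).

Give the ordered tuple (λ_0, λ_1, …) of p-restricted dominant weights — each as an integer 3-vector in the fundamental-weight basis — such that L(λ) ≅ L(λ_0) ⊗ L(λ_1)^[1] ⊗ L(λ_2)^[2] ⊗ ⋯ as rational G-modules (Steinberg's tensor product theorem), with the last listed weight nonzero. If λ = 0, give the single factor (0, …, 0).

((1, 1, 1), (1, 0, 1), (1, 0, 0))

Converting to the ω-basis (c_i = row i of M dotted with v = (1, 2, 6)):
  c_1 = (1)·(1) + (0)·(2) + (1)·(6) = 7
  c_2 = (-1)·(1) + (1)·(2) + (0)·(6) = 1
  c_3 = (-1)·(1) + (2)·(2) + (0)·(6) = 3
Base-2 expansion of each c_i:
  c_1 = 7 = 1·2^0 + 1·2^1 + 1·2^2
  c_2 = 1 = 1·2^0
  c_3 = 3 = 1·2^0 + 1·2^1
Factor λ_0 = (1, 1, 1)
Factor λ_1 = (1, 0, 1)
Factor λ_2 = (1, 0, 0)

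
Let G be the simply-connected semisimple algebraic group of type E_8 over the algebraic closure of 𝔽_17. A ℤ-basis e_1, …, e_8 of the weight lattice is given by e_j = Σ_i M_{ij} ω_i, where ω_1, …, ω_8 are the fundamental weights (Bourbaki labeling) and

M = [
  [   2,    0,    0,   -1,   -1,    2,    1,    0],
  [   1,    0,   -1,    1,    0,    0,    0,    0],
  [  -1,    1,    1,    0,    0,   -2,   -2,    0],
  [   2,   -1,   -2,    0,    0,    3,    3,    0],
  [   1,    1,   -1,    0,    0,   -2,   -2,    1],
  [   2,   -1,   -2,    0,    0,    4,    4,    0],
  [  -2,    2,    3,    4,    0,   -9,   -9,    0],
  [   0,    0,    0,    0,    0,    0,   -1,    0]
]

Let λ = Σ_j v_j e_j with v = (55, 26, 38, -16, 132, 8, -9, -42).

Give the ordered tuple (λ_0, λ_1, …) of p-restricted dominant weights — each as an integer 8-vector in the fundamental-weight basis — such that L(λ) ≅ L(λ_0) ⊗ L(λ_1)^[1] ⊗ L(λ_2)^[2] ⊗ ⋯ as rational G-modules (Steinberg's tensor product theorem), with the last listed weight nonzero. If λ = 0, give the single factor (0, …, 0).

((1, 1, 11, 5, 3, 4, 1, 9),)

Change of basis e → ω: c = M·v where v = (55, 26, 38, -16, 132, 8, -9, -42):
  c_1 = 2·55 + 0·26 + 0·38 + (-1)·(-16) + (-1)·(132) + 2·8 + (1)·(-9) + (0)·(-42) = 1
  c_2 = 1·55 + 0·26 + (-1)·(38) + (1)·(-16) + 0·132 + 0·8 + (0)·(-9) + (0)·(-42) = 1
  c_3 = (-1)·(55) + 1·26 + 1·38 + (0)·(-16) + 0·132 + (-2)·(8) + (-2)·(-9) + (0)·(-42) = 11
  c_4 = 2·55 + (-1)·(26) + (-2)·(38) + (0)·(-16) + 0·132 + 3·8 + (3)·(-9) + (0)·(-42) = 5
  c_5 = 1·55 + 1·26 + (-1)·(38) + (0)·(-16) + 0·132 + (-2)·(8) + (-2)·(-9) + (1)·(-42) = 3
  c_6 = 2·55 + (-1)·(26) + (-2)·(38) + (0)·(-16) + 0·132 + 4·8 + (4)·(-9) + (0)·(-42) = 4
  c_7 = (-2)·(55) + 2·26 + 3·38 + (4)·(-16) + 0·132 + (-9)·(8) + (-9)·(-9) + (0)·(-42) = 1
  c_8 = 0·55 + 0·26 + 0·38 + (0)·(-16) + 0·132 + 0·8 + (-1)·(-9) + (0)·(-42) = 9
p = 17; digits c_i = Σ_j d_{ij}·17^j, 0 ≤ d_{ij} < 17:
  c_1 = 1 = 1·17^0
  c_2 = 1 = 1·17^0
  c_3 = 11 = 11·17^0
  c_4 = 5 = 5·17^0
  c_5 = 3 = 3·17^0
  c_6 = 4 = 4·17^0
  c_7 = 1 = 1·17^0
  c_8 = 9 = 9·17^0
Factor λ_0 = (1, 1, 11, 5, 3, 4, 1, 9)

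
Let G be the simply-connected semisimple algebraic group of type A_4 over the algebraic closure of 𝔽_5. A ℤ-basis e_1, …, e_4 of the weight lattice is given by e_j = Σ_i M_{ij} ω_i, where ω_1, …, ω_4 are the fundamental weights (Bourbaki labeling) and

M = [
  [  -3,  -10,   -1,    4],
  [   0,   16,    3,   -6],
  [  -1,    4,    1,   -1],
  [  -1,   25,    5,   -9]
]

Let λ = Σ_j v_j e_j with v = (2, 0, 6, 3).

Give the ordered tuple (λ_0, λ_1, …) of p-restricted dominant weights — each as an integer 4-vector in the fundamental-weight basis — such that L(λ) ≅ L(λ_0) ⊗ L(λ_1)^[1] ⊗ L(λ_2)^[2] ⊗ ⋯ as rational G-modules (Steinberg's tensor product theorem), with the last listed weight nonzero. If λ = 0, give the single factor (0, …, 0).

((0, 0, 1, 1),)

ω-coordinates c = M·v, v = (2, 0, 6, 3):
  c_1 = (-3)·(2) + (-10)·(0) + (-1)·(6) + 4·3 = 0
  c_2 = 0·2 + 16·0 + 3·6 + (-6)·(3) = 0
  c_3 = (-1)·(2) + 4·0 + 1·6 + (-1)·(3) = 1
  c_4 = (-1)·(2) + 25·0 + 5·6 + (-9)·(3) = 1
Base-5 expansion of each c_i:
  c_1 = 0
  c_2 = 0
  c_3 = 1 = 1·5^0
  c_4 = 1 = 1·5^0
Factor λ_0 = (0, 0, 1, 1)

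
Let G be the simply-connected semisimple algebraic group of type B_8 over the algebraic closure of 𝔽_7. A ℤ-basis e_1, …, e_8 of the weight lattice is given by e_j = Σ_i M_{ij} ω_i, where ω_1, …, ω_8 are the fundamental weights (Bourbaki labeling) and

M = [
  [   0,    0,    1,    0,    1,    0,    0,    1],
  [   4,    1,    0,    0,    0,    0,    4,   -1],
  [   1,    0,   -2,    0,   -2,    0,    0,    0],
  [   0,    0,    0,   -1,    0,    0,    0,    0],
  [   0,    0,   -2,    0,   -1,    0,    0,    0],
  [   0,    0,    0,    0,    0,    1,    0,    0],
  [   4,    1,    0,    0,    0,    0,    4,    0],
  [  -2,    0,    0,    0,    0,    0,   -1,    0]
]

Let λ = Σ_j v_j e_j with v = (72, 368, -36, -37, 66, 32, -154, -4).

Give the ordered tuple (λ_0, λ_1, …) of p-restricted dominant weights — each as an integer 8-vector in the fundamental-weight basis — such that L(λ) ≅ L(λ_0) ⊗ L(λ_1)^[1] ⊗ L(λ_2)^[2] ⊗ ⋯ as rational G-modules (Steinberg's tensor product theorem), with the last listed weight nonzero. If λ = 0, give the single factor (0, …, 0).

((5, 2, 5, 2, 6, 4, 5, 3), (3, 6, 1, 5, 0, 4, 5, 1))

Converting to the ω-basis (c_i = row i of M dotted with v = (72, 368, -36, -37, 66, 32, -154, -4)):
  c_1 = 0*72 + 0*368 + 1*-36 + 0*-37 + 1*66 + 0*32 + 0*-154 + 1*-4 = 26
  c_2 = 4*72 + 1*368 + 0*-36 + 0*-37 + 0*66 + 0*32 + 4*-154 + -1*-4 = 44
  c_3 = 1*72 + 0*368 + -2*-36 + 0*-37 + -2*66 + 0*32 + 0*-154 + 0*-4 = 12
  c_4 = 0*72 + 0*368 + 0*-36 + -1*-37 + 0*66 + 0*32 + 0*-154 + 0*-4 = 37
  c_5 = 0*72 + 0*368 + -2*-36 + 0*-37 + -1*66 + 0*32 + 0*-154 + 0*-4 = 6
  c_6 = 0*72 + 0*368 + 0*-36 + 0*-37 + 0*66 + 1*32 + 0*-154 + 0*-4 = 32
  c_7 = 4*72 + 1*368 + 0*-36 + 0*-37 + 0*66 + 0*32 + 4*-154 + 0*-4 = 40
  c_8 = -2*72 + 0*368 + 0*-36 + 0*-37 + 0*66 + 0*32 + -1*-154 + 0*-4 = 10
Base-7 expansion of each c_i:
  c_1 = 26 = 5·7^0 + 3·7^1
  c_2 = 44 = 2·7^0 + 6·7^1
  c_3 = 12 = 5·7^0 + 1·7^1
  c_4 = 37 = 2·7^0 + 5·7^1
  c_5 = 6 = 6·7^0
  c_6 = 32 = 4·7^0 + 4·7^1
  c_7 = 40 = 5·7^0 + 5·7^1
  c_8 = 10 = 3·7^0 + 1·7^1
Factor λ_0 = (5, 2, 5, 2, 6, 4, 5, 3)
Factor λ_1 = (3, 6, 1, 5, 0, 4, 5, 1)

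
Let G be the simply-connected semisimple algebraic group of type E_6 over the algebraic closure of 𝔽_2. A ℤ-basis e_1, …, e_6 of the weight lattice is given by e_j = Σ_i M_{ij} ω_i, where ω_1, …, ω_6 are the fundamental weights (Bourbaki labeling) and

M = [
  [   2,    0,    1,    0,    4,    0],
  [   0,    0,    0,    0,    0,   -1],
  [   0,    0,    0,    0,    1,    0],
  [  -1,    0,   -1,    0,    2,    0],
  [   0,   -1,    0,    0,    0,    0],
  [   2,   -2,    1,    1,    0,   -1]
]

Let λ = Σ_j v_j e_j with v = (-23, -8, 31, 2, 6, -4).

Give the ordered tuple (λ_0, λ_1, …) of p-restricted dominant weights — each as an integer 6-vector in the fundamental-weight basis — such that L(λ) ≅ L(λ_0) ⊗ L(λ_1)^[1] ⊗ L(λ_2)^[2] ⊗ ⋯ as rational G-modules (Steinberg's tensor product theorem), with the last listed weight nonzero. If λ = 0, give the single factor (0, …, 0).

((1, 0, 0, 0, 0, 1), (0, 0, 1, 0, 0, 1), (0, 1, 1, 1, 0, 1), (1, 0, 0, 0, 1, 0))

Compute c_i = Σ_j M_{ij} v_j with v = (-23, -8, 31, 2, 6, -4):
  c_1 = (2)·(-23) + (0)·(-8) + 1·31 + 0·2 + 4·6 + (0)·(-4) = 9
  c_2 = (0)·(-23) + (0)·(-8) + 0·31 + 0·2 + 0·6 + (-1)·(-4) = 4
  c_3 = (0)·(-23) + (0)·(-8) + 0·31 + 0·2 + 1·6 + (0)·(-4) = 6
  c_4 = (-1)·(-23) + (0)·(-8) + (-1)·(31) + 0·2 + 2·6 + (0)·(-4) = 4
  c_5 = (0)·(-23) + (-1)·(-8) + 0·31 + 0·2 + 0·6 + (0)·(-4) = 8
  c_6 = (2)·(-23) + (-2)·(-8) + 1·31 + 1·2 + 0·6 + (-1)·(-4) = 7
Base-2 expansion of each c_i:
  c_1 = 9 = 1·2^0 + 0·2^1 + 0·2^2 + 1·2^3
  c_2 = 4 = 0·2^0 + 0·2^1 + 1·2^2
  c_3 = 6 = 0·2^0 + 1·2^1 + 1·2^2
  c_4 = 4 = 0·2^0 + 0·2^1 + 1·2^2
  c_5 = 8 = 0·2^0 + 0·2^1 + 0·2^2 + 1·2^3
  c_6 = 7 = 1·2^0 + 1·2^1 + 1·2^2
Factor λ_0 = (1, 0, 0, 0, 0, 1)
Factor λ_1 = (0, 0, 1, 0, 0, 1)
Factor λ_2 = (0, 1, 1, 1, 0, 1)
Factor λ_3 = (1, 0, 0, 0, 1, 0)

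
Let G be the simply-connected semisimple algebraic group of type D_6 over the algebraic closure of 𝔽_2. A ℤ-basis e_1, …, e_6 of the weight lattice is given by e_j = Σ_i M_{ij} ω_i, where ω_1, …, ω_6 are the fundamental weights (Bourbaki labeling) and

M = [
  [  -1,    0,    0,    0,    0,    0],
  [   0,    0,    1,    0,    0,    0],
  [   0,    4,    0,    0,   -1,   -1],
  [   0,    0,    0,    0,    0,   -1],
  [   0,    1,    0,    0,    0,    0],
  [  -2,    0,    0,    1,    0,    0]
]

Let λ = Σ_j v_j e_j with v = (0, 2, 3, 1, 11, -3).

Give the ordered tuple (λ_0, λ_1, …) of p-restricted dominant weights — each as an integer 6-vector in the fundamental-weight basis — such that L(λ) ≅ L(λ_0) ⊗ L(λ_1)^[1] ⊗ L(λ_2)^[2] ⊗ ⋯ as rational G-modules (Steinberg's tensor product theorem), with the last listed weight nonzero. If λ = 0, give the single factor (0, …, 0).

((0, 1, 0, 1, 0, 1), (0, 1, 0, 1, 1, 0))

Converting to the ω-basis (c_i = row i of M dotted with v = (0, 2, 3, 1, 11, -3)):
  c_1 = (-1)·(0) + (0)·(2) + (0)·(3) + (0)·(1) + (0)·(11) + (0)·(-3) = 0
  c_2 = (0)·(0) + (0)·(2) + (1)·(3) + (0)·(1) + (0)·(11) + (0)·(-3) = 3
  c_3 = (0)·(0) + (4)·(2) + (0)·(3) + (0)·(1) + (-1)·(11) + (-1)·(-3) = 0
  c_4 = (0)·(0) + (0)·(2) + (0)·(3) + (0)·(1) + (0)·(11) + (-1)·(-3) = 3
  c_5 = (0)·(0) + (1)·(2) + (0)·(3) + (0)·(1) + (0)·(11) + (0)·(-3) = 2
  c_6 = (-2)·(0) + (0)·(2) + (0)·(3) + (1)·(1) + (0)·(11) + (0)·(-3) = 1
Base-2 expansion of each c_i:
  c_1 = 0
  c_2 = 3 = 1·2^0 + 1·2^1
  c_3 = 0
  c_4 = 3 = 1·2^0 + 1·2^1
  c_5 = 2 = 0·2^0 + 1·2^1
  c_6 = 1 = 1·2^0
λ_0 = (0, 1, 0, 1, 0, 1)
λ_1 = (0, 1, 0, 1, 1, 0)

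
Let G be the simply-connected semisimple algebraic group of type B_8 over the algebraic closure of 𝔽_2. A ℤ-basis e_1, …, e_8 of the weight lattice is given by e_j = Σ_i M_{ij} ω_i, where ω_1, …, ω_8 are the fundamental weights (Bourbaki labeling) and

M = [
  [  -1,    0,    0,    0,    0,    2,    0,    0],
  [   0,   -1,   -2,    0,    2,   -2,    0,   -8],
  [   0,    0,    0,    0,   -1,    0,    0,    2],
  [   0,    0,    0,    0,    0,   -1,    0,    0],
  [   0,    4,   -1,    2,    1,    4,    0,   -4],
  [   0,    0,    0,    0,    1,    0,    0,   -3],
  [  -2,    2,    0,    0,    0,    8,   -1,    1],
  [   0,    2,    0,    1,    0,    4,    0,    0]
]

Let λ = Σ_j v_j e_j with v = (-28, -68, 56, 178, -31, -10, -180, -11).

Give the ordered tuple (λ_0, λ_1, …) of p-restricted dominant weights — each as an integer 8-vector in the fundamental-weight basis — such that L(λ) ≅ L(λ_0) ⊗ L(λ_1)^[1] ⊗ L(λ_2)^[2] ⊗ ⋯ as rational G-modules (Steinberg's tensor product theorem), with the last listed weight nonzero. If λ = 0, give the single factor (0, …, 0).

((0, 0, 1, 0, 1, 0, 1, 0), (0, 1, 0, 1, 0, 1, 0, 1), (0, 0, 0, 0, 0, 0, 0, 0), (1, 0, 1, 1, 0, 0, 1, 0))

Converting to the ω-basis (c_i = row i of M dotted with v = (-28, -68, 56, 178, -31, -10, -180, -11)):
  c_1 = (-1)·(-28) + (0)·(-68) + (0)·(56) + (0)·(178) + (0)·(-31) + (2)·(-10) + (0)·(-180) + (0)·(-11) = 8
  c_2 = (0)·(-28) + (-1)·(-68) + (-2)·(56) + (0)·(178) + (2)·(-31) + (-2)·(-10) + (0)·(-180) + (-8)·(-11) = 2
  c_3 = (0)·(-28) + (0)·(-68) + (0)·(56) + (0)·(178) + (-1)·(-31) + (0)·(-10) + (0)·(-180) + (2)·(-11) = 9
  c_4 = (0)·(-28) + (0)·(-68) + (0)·(56) + (0)·(178) + (0)·(-31) + (-1)·(-10) + (0)·(-180) + (0)·(-11) = 10
  c_5 = (0)·(-28) + (4)·(-68) + (-1)·(56) + (2)·(178) + (1)·(-31) + (4)·(-10) + (0)·(-180) + (-4)·(-11) = 1
  c_6 = (0)·(-28) + (0)·(-68) + (0)·(56) + (0)·(178) + (1)·(-31) + (0)·(-10) + (0)·(-180) + (-3)·(-11) = 2
  c_7 = (-2)·(-28) + (2)·(-68) + (0)·(56) + (0)·(178) + (0)·(-31) + (8)·(-10) + (-1)·(-180) + (1)·(-11) = 9
  c_8 = (0)·(-28) + (2)·(-68) + (0)·(56) + (1)·(178) + (0)·(-31) + (4)·(-10) + (0)·(-180) + (0)·(-11) = 2
Expand coordinatewise in base 2:
  c_1 = 8 = 0·2^0 + 0·2^1 + 0·2^2 + 1·2^3
  c_2 = 2 = 0·2^0 + 1·2^1
  c_3 = 9 = 1·2^0 + 0·2^1 + 0·2^2 + 1·2^3
  c_4 = 10 = 0·2^0 + 1·2^1 + 0·2^2 + 1·2^3
  c_5 = 1 = 1·2^0
  c_6 = 2 = 0·2^0 + 1·2^1
  c_7 = 9 = 1·2^0 + 0·2^1 + 0·2^2 + 1·2^3
  c_8 = 2 = 0·2^0 + 1·2^1
λ_0 = (0, 0, 1, 0, 1, 0, 1, 0)
λ_1 = (0, 1, 0, 1, 0, 1, 0, 1)
λ_2 = (0, 0, 0, 0, 0, 0, 0, 0)
λ_3 = (1, 0, 1, 1, 0, 0, 1, 0)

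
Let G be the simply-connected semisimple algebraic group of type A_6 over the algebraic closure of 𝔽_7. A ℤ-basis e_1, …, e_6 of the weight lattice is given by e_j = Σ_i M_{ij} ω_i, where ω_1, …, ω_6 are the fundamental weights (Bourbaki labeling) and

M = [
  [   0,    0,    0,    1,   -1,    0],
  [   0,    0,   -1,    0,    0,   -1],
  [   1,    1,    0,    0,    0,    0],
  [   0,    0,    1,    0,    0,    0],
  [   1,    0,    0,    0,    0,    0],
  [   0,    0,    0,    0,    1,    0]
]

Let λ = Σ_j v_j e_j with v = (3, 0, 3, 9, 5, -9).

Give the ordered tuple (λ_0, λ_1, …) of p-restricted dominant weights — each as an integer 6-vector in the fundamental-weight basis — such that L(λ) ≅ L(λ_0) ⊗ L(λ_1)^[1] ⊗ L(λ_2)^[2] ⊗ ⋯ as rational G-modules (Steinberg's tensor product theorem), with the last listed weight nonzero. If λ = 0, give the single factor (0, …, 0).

Change of basis e → ω: c = M·v where v = (3, 0, 3, 9, 5, -9):
  c_1 = (0)·(3) + (0)·(0) + (0)·(3) + (1)·(9) + (-1)·(5) + (0)·(-9) = 4
  c_2 = (0)·(3) + (0)·(0) + (-1)·(3) + (0)·(9) + (0)·(5) + (-1)·(-9) = 6
  c_3 = (1)·(3) + (1)·(0) + (0)·(3) + (0)·(9) + (0)·(5) + (0)·(-9) = 3
  c_4 = (0)·(3) + (0)·(0) + (1)·(3) + (0)·(9) + (0)·(5) + (0)·(-9) = 3
  c_5 = (1)·(3) + (0)·(0) + (0)·(3) + (0)·(9) + (0)·(5) + (0)·(-9) = 3
  c_6 = (0)·(3) + (0)·(0) + (0)·(3) + (0)·(9) + (1)·(5) + (0)·(-9) = 5
Writing each c_i in base p = 7:
  c_1 = 4 = 4·7^0
  c_2 = 6 = 6·7^0
  c_3 = 3 = 3·7^0
  c_4 = 3 = 3·7^0
  c_5 = 3 = 3·7^0
  c_6 = 5 = 5·7^0
Factor λ_0 = (4, 6, 3, 3, 3, 5)

((4, 6, 3, 3, 3, 5),)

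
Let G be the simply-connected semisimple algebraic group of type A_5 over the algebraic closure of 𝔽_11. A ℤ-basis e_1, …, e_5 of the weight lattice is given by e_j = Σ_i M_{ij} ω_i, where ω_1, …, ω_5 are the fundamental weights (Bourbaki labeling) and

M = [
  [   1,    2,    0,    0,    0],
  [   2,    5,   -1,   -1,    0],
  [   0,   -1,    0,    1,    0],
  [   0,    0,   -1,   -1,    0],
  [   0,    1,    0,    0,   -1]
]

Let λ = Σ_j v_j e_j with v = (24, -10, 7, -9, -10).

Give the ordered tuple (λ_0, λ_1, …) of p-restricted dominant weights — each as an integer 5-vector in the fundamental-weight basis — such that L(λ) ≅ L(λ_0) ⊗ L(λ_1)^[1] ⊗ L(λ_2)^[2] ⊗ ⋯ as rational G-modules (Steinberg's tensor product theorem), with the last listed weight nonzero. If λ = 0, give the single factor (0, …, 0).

Converting to the ω-basis (c_i = row i of M dotted with v = (24, -10, 7, -9, -10)):
  c_1 = 1*24 + 2*-10 + 0*7 + 0*-9 + 0*-10 = 4
  c_2 = 2*24 + 5*-10 + -1*7 + -1*-9 + 0*-10 = 0
  c_3 = 0*24 + -1*-10 + 0*7 + 1*-9 + 0*-10 = 1
  c_4 = 0*24 + 0*-10 + -1*7 + -1*-9 + 0*-10 = 2
  c_5 = 0*24 + 1*-10 + 0*7 + 0*-9 + -1*-10 = 0
Writing each c_i in base p = 11:
  c_1 = 4 = 4·11^0
  c_2 = 0
  c_3 = 1 = 1·11^0
  c_4 = 2 = 2·11^0
  c_5 = 0
λ_0 = (4, 0, 1, 2, 0)

((4, 0, 1, 2, 0),)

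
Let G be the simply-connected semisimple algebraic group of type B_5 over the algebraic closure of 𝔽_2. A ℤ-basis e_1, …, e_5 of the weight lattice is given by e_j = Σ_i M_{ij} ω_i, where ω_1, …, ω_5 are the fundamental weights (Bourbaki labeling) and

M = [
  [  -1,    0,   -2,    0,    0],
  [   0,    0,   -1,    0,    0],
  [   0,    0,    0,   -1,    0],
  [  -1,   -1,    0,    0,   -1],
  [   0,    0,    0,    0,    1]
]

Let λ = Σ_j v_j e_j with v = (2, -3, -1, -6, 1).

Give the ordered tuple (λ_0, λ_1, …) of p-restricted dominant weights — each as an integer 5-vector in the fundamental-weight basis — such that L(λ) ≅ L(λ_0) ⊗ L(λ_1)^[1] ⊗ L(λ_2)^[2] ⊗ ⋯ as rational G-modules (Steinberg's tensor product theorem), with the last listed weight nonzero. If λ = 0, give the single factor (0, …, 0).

ω-coordinates c = M·v, v = (2, -3, -1, -6, 1):
  c_1 = -1*2 + 0*-3 + -2*-1 + 0*-6 + 0*1 = 0
  c_2 = 0*2 + 0*-3 + -1*-1 + 0*-6 + 0*1 = 1
  c_3 = 0*2 + 0*-3 + 0*-1 + -1*-6 + 0*1 = 6
  c_4 = -1*2 + -1*-3 + 0*-1 + 0*-6 + -1*1 = 0
  c_5 = 0*2 + 0*-3 + 0*-1 + 0*-6 + 1*1 = 1
Expand coordinatewise in base 2:
  c_1 = 0
  c_2 = 1 = 1·2^0
  c_3 = 6 = 0·2^0 + 1·2^1 + 1·2^2
  c_4 = 0
  c_5 = 1 = 1·2^0
p-restricted factor λ_0 = (0, 1, 0, 0, 1)
p-restricted factor λ_1 = (0, 0, 1, 0, 0)
p-restricted factor λ_2 = (0, 0, 1, 0, 0)

((0, 1, 0, 0, 1), (0, 0, 1, 0, 0), (0, 0, 1, 0, 0))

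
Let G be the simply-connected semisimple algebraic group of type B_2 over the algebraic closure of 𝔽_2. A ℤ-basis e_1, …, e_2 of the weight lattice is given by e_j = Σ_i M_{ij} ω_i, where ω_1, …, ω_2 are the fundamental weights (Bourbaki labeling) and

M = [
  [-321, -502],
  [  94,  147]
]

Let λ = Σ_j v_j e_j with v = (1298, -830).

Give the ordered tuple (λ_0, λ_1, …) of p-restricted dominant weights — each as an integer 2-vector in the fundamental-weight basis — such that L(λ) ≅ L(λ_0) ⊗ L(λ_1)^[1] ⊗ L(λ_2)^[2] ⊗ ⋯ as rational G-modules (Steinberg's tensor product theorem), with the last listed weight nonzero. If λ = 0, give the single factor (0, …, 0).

ω-coordinates c = M·v, v = (1298, -830):
  c_1 = (-321)·(1298) + (-502)·(-830) = 2
  c_2 = (94)·(1298) + (147)·(-830) = 2
Base-2 expansion of each c_i:
  c_1 = 2 = 0·2^0 + 1·2^1
  c_2 = 2 = 0·2^0 + 1·2^1
p-restricted factor λ_0 = (0, 0)
p-restricted factor λ_1 = (1, 1)

((0, 0), (1, 1))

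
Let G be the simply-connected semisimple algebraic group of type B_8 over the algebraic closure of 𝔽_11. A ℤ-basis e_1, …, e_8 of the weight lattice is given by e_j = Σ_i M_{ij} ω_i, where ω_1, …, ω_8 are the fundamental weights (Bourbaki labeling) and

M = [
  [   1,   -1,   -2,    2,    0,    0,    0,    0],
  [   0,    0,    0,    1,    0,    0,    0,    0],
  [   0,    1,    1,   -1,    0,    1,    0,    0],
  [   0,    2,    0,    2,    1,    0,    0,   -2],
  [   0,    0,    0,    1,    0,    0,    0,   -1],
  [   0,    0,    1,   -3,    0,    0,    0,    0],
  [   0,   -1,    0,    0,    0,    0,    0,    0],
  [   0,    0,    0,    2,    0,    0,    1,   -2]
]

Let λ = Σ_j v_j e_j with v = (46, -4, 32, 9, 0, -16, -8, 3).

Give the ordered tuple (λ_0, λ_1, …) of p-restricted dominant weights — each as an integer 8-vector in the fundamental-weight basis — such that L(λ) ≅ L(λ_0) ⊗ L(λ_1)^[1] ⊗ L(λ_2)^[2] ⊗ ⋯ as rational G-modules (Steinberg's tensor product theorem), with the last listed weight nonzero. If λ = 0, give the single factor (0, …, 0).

Compute c_i = Σ_j M_{ij} v_j with v = (46, -4, 32, 9, 0, -16, -8, 3):
  c_1 = 1·46 + (-1)·(-4) + (-2)·(32) + 2·9 + 0·0 + (0)·(-16) + (0)·(-8) + 0·3 = 4
  c_2 = 0·46 + (0)·(-4) + 0·32 + 1·9 + 0·0 + (0)·(-16) + (0)·(-8) + 0·3 = 9
  c_3 = 0·46 + (1)·(-4) + 1·32 + (-1)·(9) + 0·0 + (1)·(-16) + (0)·(-8) + 0·3 = 3
  c_4 = 0·46 + (2)·(-4) + 0·32 + 2·9 + 1·0 + (0)·(-16) + (0)·(-8) + (-2)·(3) = 4
  c_5 = 0·46 + (0)·(-4) + 0·32 + 1·9 + 0·0 + (0)·(-16) + (0)·(-8) + (-1)·(3) = 6
  c_6 = 0·46 + (0)·(-4) + 1·32 + (-3)·(9) + 0·0 + (0)·(-16) + (0)·(-8) + 0·3 = 5
  c_7 = 0·46 + (-1)·(-4) + 0·32 + 0·9 + 0·0 + (0)·(-16) + (0)·(-8) + 0·3 = 4
  c_8 = 0·46 + (0)·(-4) + 0·32 + 2·9 + 0·0 + (0)·(-16) + (1)·(-8) + (-2)·(3) = 4
Expand coordinatewise in base 11:
  c_1 = 4 = 4·11^0
  c_2 = 9 = 9·11^0
  c_3 = 3 = 3·11^0
  c_4 = 4 = 4·11^0
  c_5 = 6 = 6·11^0
  c_6 = 5 = 5·11^0
  c_7 = 4 = 4·11^0
  c_8 = 4 = 4·11^0
Factor λ_0 = (4, 9, 3, 4, 6, 5, 4, 4)

((4, 9, 3, 4, 6, 5, 4, 4),)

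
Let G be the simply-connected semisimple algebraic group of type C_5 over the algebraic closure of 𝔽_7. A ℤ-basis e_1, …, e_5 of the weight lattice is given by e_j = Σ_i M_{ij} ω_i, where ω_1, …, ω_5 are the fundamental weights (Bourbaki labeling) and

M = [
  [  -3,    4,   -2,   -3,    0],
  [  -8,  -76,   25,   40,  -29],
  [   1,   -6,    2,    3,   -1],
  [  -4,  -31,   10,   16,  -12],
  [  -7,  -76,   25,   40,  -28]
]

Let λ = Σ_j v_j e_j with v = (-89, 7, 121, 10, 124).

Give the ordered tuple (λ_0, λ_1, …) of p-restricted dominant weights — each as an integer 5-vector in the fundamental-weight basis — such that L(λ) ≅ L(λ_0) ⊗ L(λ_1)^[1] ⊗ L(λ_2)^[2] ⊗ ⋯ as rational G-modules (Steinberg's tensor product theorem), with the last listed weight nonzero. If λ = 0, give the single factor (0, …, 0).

((2, 2, 3, 0, 2), (3, 1, 2, 3, 6))

In the fundamental-weight basis, λ has coordinates c = M·v (v = (-89, 7, 121, 10, 124)):
  c_1 = (-3)·(-89) + (4)·(7) + (-2)·(121) + (-3)·(10) + (0)·(124) = 23
  c_2 = (-8)·(-89) + (-76)·(7) + (25)·(121) + (40)·(10) + (-29)·(124) = 9
  c_3 = (1)·(-89) + (-6)·(7) + (2)·(121) + (3)·(10) + (-1)·(124) = 17
  c_4 = (-4)·(-89) + (-31)·(7) + (10)·(121) + (16)·(10) + (-12)·(124) = 21
  c_5 = (-7)·(-89) + (-76)·(7) + (25)·(121) + (40)·(10) + (-28)·(124) = 44
Expand coordinatewise in base 7:
  c_1 = 23 = 2·7^0 + 3·7^1
  c_2 = 9 = 2·7^0 + 1·7^1
  c_3 = 17 = 3·7^0 + 2·7^1
  c_4 = 21 = 0·7^0 + 3·7^1
  c_5 = 44 = 2·7^0 + 6·7^1
Factor λ_0 = (2, 2, 3, 0, 2)
Factor λ_1 = (3, 1, 2, 3, 6)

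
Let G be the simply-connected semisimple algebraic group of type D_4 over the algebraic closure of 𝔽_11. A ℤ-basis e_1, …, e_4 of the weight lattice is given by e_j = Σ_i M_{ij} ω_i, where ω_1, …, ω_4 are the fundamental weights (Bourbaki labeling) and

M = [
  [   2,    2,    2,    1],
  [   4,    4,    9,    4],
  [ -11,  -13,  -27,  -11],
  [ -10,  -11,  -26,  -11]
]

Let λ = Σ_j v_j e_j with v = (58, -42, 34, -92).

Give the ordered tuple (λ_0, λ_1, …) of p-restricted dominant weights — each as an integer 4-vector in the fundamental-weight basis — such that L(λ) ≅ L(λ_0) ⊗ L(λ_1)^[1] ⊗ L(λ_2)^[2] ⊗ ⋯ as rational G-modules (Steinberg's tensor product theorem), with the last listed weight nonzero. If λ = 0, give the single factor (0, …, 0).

Change of basis e → ω: c = M·v where v = (58, -42, 34, -92):
  c_1 = (2)·(58) + (2)·(-42) + (2)·(34) + (1)·(-92) = 8
  c_2 = (4)·(58) + (4)·(-42) + (9)·(34) + (4)·(-92) = 2
  c_3 = (-11)·(58) + (-13)·(-42) + (-27)·(34) + (-11)·(-92) = 2
  c_4 = (-10)·(58) + (-11)·(-42) + (-26)·(34) + (-11)·(-92) = 10
Expand coordinatewise in base 11:
  c_1 = 8 = 8·11^0
  c_2 = 2 = 2·11^0
  c_3 = 2 = 2·11^0
  c_4 = 10 = 10·11^0
λ_0 = (8, 2, 2, 10)

((8, 2, 2, 10),)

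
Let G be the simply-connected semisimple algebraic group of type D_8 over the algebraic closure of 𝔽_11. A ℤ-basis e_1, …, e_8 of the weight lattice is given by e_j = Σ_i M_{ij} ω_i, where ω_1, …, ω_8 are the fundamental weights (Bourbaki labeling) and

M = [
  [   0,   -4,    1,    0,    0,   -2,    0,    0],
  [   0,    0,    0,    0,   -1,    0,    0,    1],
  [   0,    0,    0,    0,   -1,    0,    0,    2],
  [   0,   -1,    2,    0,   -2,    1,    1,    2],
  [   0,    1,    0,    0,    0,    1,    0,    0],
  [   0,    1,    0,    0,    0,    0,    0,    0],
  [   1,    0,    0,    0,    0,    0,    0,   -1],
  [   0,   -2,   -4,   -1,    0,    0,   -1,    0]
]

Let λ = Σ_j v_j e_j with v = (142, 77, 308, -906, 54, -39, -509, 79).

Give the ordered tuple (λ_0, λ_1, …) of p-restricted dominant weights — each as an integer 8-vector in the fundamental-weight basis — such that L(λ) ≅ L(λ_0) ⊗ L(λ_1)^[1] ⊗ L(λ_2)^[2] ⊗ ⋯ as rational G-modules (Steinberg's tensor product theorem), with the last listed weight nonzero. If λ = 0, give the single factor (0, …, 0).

ω-coordinates c = M·v, v = (142, 77, 308, -906, 54, -39, -509, 79):
  c_1 = (0)·(142) + (-4)·(77) + (1)·(308) + (0)·(-906) + (0)·(54) + (-2)·(-39) + (0)·(-509) + (0)·(79) = 78
  c_2 = (0)·(142) + (0)·(77) + (0)·(308) + (0)·(-906) + (-1)·(54) + (0)·(-39) + (0)·(-509) + (1)·(79) = 25
  c_3 = (0)·(142) + (0)·(77) + (0)·(308) + (0)·(-906) + (-1)·(54) + (0)·(-39) + (0)·(-509) + (2)·(79) = 104
  c_4 = (0)·(142) + (-1)·(77) + (2)·(308) + (0)·(-906) + (-2)·(54) + (1)·(-39) + (1)·(-509) + (2)·(79) = 41
  c_5 = (0)·(142) + (1)·(77) + (0)·(308) + (0)·(-906) + (0)·(54) + (1)·(-39) + (0)·(-509) + (0)·(79) = 38
  c_6 = (0)·(142) + (1)·(77) + (0)·(308) + (0)·(-906) + (0)·(54) + (0)·(-39) + (0)·(-509) + (0)·(79) = 77
  c_7 = (1)·(142) + (0)·(77) + (0)·(308) + (0)·(-906) + (0)·(54) + (0)·(-39) + (0)·(-509) + (-1)·(79) = 63
  c_8 = (0)·(142) + (-2)·(77) + (-4)·(308) + (-1)·(-906) + (0)·(54) + (0)·(-39) + (-1)·(-509) + (0)·(79) = 29
Base-11 expansion of each c_i:
  c_1 = 78 = 1·11^0 + 7·11^1
  c_2 = 25 = 3·11^0 + 2·11^1
  c_3 = 104 = 5·11^0 + 9·11^1
  c_4 = 41 = 8·11^0 + 3·11^1
  c_5 = 38 = 5·11^0 + 3·11^1
  c_6 = 77 = 0·11^0 + 7·11^1
  c_7 = 63 = 8·11^0 + 5·11^1
  c_8 = 29 = 7·11^0 + 2·11^1
λ_0 = (1, 3, 5, 8, 5, 0, 8, 7)
λ_1 = (7, 2, 9, 3, 3, 7, 5, 2)

((1, 3, 5, 8, 5, 0, 8, 7), (7, 2, 9, 3, 3, 7, 5, 2))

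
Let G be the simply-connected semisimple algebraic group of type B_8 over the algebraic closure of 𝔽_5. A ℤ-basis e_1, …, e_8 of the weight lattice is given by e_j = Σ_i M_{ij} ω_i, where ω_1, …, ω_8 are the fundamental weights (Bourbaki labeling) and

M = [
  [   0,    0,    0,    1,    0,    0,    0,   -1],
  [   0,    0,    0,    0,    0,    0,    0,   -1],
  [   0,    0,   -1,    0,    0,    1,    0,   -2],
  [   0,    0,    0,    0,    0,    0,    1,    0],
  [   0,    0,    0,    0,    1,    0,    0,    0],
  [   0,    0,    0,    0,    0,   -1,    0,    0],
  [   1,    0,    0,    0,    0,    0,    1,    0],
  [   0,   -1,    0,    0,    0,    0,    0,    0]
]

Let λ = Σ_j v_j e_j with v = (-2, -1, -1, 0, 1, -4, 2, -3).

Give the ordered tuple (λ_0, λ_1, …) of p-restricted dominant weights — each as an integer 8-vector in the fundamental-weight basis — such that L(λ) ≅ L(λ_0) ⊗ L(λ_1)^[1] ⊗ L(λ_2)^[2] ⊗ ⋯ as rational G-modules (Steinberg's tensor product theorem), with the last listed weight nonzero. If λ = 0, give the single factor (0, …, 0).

In the fundamental-weight basis, λ has coordinates c = M·v (v = (-2, -1, -1, 0, 1, -4, 2, -3)):
  c_1 = 0*-2 + 0*-1 + 0*-1 + 1*0 + 0*1 + 0*-4 + 0*2 + -1*-3 = 3
  c_2 = 0*-2 + 0*-1 + 0*-1 + 0*0 + 0*1 + 0*-4 + 0*2 + -1*-3 = 3
  c_3 = 0*-2 + 0*-1 + -1*-1 + 0*0 + 0*1 + 1*-4 + 0*2 + -2*-3 = 3
  c_4 = 0*-2 + 0*-1 + 0*-1 + 0*0 + 0*1 + 0*-4 + 1*2 + 0*-3 = 2
  c_5 = 0*-2 + 0*-1 + 0*-1 + 0*0 + 1*1 + 0*-4 + 0*2 + 0*-3 = 1
  c_6 = 0*-2 + 0*-1 + 0*-1 + 0*0 + 0*1 + -1*-4 + 0*2 + 0*-3 = 4
  c_7 = 1*-2 + 0*-1 + 0*-1 + 0*0 + 0*1 + 0*-4 + 1*2 + 0*-3 = 0
  c_8 = 0*-2 + -1*-1 + 0*-1 + 0*0 + 0*1 + 0*-4 + 0*2 + 0*-3 = 1
p = 5; digits c_i = Σ_j d_{ij}·5^j, 0 ≤ d_{ij} < 5:
  c_1 = 3 = 3·5^0
  c_2 = 3 = 3·5^0
  c_3 = 3 = 3·5^0
  c_4 = 2 = 2·5^0
  c_5 = 1 = 1·5^0
  c_6 = 4 = 4·5^0
  c_7 = 0
  c_8 = 1 = 1·5^0
Factor λ_0 = (3, 3, 3, 2, 1, 4, 0, 1)

((3, 3, 3, 2, 1, 4, 0, 1),)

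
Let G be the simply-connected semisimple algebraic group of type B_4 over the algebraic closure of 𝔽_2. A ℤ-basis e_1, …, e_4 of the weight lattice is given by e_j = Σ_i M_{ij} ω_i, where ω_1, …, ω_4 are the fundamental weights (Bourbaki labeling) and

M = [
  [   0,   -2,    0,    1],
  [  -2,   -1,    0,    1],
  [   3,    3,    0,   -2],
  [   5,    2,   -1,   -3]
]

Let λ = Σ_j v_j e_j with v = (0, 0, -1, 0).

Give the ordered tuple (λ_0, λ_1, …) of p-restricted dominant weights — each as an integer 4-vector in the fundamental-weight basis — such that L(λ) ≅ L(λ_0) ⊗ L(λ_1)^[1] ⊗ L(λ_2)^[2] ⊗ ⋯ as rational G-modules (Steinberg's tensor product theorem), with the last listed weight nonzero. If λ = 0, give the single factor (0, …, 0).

((0, 0, 0, 1),)

Change of basis e → ω: c = M·v where v = (0, 0, -1, 0):
  c_1 = (0)·(0) + (-2)·(0) + (0)·(-1) + (1)·(0) = 0
  c_2 = (-2)·(0) + (-1)·(0) + (0)·(-1) + (1)·(0) = 0
  c_3 = (3)·(0) + (3)·(0) + (0)·(-1) + (-2)·(0) = 0
  c_4 = (5)·(0) + (2)·(0) + (-1)·(-1) + (-3)·(0) = 1
Base-2 expansion of each c_i:
  c_1 = 0
  c_2 = 0
  c_3 = 0
  c_4 = 1 = 1·2^0
p-restricted factor λ_0 = (0, 0, 0, 1)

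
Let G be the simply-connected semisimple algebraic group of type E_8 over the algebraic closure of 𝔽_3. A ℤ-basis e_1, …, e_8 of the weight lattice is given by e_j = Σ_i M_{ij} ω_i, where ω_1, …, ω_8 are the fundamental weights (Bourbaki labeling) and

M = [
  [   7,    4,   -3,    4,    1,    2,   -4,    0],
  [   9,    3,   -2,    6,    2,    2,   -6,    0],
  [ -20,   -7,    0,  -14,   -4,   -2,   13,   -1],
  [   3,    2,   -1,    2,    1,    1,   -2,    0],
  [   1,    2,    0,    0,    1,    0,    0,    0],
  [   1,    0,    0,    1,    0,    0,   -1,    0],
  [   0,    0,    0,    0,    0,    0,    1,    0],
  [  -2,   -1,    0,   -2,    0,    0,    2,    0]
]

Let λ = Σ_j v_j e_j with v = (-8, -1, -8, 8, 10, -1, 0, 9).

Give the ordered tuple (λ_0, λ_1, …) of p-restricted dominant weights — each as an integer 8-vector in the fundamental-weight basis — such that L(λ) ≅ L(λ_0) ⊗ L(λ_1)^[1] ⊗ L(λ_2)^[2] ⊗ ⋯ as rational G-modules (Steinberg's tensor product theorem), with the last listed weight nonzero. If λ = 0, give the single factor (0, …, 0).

((1, 1, 2, 1, 0, 0, 0, 1), (1, 2, 2, 2, 0, 0, 0, 0))

Change of basis e → ω: c = M·v where v = (-8, -1, -8, 8, 10, -1, 0, 9):
  c_1 = 7*-8 + 4*-1 + -3*-8 + 4*8 + 1*10 + 2*-1 + -4*0 + 0*9 = 4
  c_2 = 9*-8 + 3*-1 + -2*-8 + 6*8 + 2*10 + 2*-1 + -6*0 + 0*9 = 7
  c_3 = -20*-8 + -7*-1 + 0*-8 + -14*8 + -4*10 + -2*-1 + 13*0 + -1*9 = 8
  c_4 = 3*-8 + 2*-1 + -1*-8 + 2*8 + 1*10 + 1*-1 + -2*0 + 0*9 = 7
  c_5 = 1*-8 + 2*-1 + 0*-8 + 0*8 + 1*10 + 0*-1 + 0*0 + 0*9 = 0
  c_6 = 1*-8 + 0*-1 + 0*-8 + 1*8 + 0*10 + 0*-1 + -1*0 + 0*9 = 0
  c_7 = 0*-8 + 0*-1 + 0*-8 + 0*8 + 0*10 + 0*-1 + 1*0 + 0*9 = 0
  c_8 = -2*-8 + -1*-1 + 0*-8 + -2*8 + 0*10 + 0*-1 + 2*0 + 0*9 = 1
Writing each c_i in base p = 3:
  c_1 = 4 = 1·3^0 + 1·3^1
  c_2 = 7 = 1·3^0 + 2·3^1
  c_3 = 8 = 2·3^0 + 2·3^1
  c_4 = 7 = 1·3^0 + 2·3^1
  c_5 = 0
  c_6 = 0
  c_7 = 0
  c_8 = 1 = 1·3^0
p-restricted factor λ_0 = (1, 1, 2, 1, 0, 0, 0, 1)
p-restricted factor λ_1 = (1, 2, 2, 2, 0, 0, 0, 0)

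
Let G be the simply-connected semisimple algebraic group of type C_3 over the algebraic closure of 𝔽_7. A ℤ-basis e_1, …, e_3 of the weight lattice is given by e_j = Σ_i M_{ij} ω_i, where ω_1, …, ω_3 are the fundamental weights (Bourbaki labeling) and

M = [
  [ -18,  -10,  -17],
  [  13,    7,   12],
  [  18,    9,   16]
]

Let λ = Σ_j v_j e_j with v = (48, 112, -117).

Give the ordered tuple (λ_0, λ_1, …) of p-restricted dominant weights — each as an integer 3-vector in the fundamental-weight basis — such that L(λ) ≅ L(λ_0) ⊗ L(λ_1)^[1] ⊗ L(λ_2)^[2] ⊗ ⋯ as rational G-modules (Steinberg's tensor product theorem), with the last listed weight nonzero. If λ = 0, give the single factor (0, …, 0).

((5, 4, 0),)

Compute c_i = Σ_j M_{ij} v_j with v = (48, 112, -117):
  c_1 = (-18)·(48) + (-10)·(112) + (-17)·(-117) = 5
  c_2 = 13·48 + 7·112 + (12)·(-117) = 4
  c_3 = 18·48 + 9·112 + (16)·(-117) = 0
p = 7; digits c_i = Σ_j d_{ij}·7^j, 0 ≤ d_{ij} < 7:
  c_1 = 5 = 5·7^0
  c_2 = 4 = 4·7^0
  c_3 = 0
Factor λ_0 = (5, 4, 0)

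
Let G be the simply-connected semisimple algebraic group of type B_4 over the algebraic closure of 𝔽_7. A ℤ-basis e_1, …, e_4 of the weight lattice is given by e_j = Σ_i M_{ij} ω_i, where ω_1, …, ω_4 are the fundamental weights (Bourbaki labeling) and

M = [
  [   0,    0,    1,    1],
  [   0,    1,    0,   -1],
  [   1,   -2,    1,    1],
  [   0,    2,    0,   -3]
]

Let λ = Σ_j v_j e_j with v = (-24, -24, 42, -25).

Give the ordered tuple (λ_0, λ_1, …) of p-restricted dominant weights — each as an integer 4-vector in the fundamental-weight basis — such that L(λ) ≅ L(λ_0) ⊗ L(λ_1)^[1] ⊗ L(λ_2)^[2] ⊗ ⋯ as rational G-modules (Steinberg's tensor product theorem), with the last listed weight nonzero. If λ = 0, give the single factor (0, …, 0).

Converting to the ω-basis (c_i = row i of M dotted with v = (-24, -24, 42, -25)):
  c_1 = (0)·(-24) + (0)·(-24) + 1·42 + (1)·(-25) = 17
  c_2 = (0)·(-24) + (1)·(-24) + 0·42 + (-1)·(-25) = 1
  c_3 = (1)·(-24) + (-2)·(-24) + 1·42 + (1)·(-25) = 41
  c_4 = (0)·(-24) + (2)·(-24) + 0·42 + (-3)·(-25) = 27
Base-7 expansion of each c_i:
  c_1 = 17 = 3·7^0 + 2·7^1
  c_2 = 1 = 1·7^0
  c_3 = 41 = 6·7^0 + 5·7^1
  c_4 = 27 = 6·7^0 + 3·7^1
p-restricted factor λ_0 = (3, 1, 6, 6)
p-restricted factor λ_1 = (2, 0, 5, 3)

((3, 1, 6, 6), (2, 0, 5, 3))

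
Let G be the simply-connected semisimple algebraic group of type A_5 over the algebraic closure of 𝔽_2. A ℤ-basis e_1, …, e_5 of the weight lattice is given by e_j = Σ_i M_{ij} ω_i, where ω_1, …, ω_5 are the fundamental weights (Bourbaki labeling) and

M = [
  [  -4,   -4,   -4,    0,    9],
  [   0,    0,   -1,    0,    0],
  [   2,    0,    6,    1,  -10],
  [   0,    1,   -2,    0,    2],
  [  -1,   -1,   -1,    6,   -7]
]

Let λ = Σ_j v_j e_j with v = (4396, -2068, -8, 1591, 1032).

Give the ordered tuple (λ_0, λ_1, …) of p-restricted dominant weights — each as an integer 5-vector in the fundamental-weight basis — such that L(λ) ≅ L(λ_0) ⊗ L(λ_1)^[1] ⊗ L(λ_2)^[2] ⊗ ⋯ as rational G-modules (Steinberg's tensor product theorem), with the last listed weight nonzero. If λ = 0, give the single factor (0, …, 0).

((0, 0, 1, 0, 0), (0, 0, 1, 0, 1), (0, 0, 1, 1, 0), (1, 1, 1, 1, 0))

Converting to the ω-basis (c_i = row i of M dotted with v = (4396, -2068, -8, 1591, 1032)):
  c_1 = (-4)·(4396) + (-4)·(-2068) + (-4)·(-8) + (0)·(1591) + (9)·(1032) = 8
  c_2 = (0)·(4396) + (0)·(-2068) + (-1)·(-8) + (0)·(1591) + (0)·(1032) = 8
  c_3 = (2)·(4396) + (0)·(-2068) + (6)·(-8) + (1)·(1591) + (-10)·(1032) = 15
  c_4 = (0)·(4396) + (1)·(-2068) + (-2)·(-8) + (0)·(1591) + (2)·(1032) = 12
  c_5 = (-1)·(4396) + (-1)·(-2068) + (-1)·(-8) + (6)·(1591) + (-7)·(1032) = 2
Writing each c_i in base p = 2:
  c_1 = 8 = 0·2^0 + 0·2^1 + 0·2^2 + 1·2^3
  c_2 = 8 = 0·2^0 + 0·2^1 + 0·2^2 + 1·2^3
  c_3 = 15 = 1·2^0 + 1·2^1 + 1·2^2 + 1·2^3
  c_4 = 12 = 0·2^0 + 0·2^1 + 1·2^2 + 1·2^3
  c_5 = 2 = 0·2^0 + 1·2^1
p-restricted factor λ_0 = (0, 0, 1, 0, 0)
p-restricted factor λ_1 = (0, 0, 1, 0, 1)
p-restricted factor λ_2 = (0, 0, 1, 1, 0)
p-restricted factor λ_3 = (1, 1, 1, 1, 0)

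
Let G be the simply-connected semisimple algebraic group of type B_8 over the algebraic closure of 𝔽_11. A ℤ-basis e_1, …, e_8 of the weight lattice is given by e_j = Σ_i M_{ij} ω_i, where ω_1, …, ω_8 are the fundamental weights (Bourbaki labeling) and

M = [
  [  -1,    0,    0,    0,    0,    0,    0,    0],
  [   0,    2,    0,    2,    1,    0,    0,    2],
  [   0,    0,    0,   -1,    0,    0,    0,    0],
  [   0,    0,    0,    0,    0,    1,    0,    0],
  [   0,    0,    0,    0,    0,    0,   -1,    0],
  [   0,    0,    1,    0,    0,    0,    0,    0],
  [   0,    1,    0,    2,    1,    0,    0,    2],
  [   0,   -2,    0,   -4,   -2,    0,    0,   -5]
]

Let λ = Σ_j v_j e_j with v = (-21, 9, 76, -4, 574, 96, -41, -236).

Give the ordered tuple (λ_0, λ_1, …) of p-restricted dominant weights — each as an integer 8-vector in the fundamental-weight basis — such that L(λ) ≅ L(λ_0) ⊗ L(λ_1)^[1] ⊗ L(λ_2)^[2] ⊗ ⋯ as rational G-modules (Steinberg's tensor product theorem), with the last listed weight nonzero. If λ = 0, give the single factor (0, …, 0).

In the fundamental-weight basis, λ has coordinates c = M·v (v = (-21, 9, 76, -4, 574, 96, -41, -236)):
  c_1 = (-1)·(-21) + (0)·(9) + (0)·(76) + (0)·(-4) + (0)·(574) + (0)·(96) + (0)·(-41) + (0)·(-236) = 21
  c_2 = (0)·(-21) + (2)·(9) + (0)·(76) + (2)·(-4) + (1)·(574) + (0)·(96) + (0)·(-41) + (2)·(-236) = 112
  c_3 = (0)·(-21) + (0)·(9) + (0)·(76) + (-1)·(-4) + (0)·(574) + (0)·(96) + (0)·(-41) + (0)·(-236) = 4
  c_4 = (0)·(-21) + (0)·(9) + (0)·(76) + (0)·(-4) + (0)·(574) + (1)·(96) + (0)·(-41) + (0)·(-236) = 96
  c_5 = (0)·(-21) + (0)·(9) + (0)·(76) + (0)·(-4) + (0)·(574) + (0)·(96) + (-1)·(-41) + (0)·(-236) = 41
  c_6 = (0)·(-21) + (0)·(9) + (1)·(76) + (0)·(-4) + (0)·(574) + (0)·(96) + (0)·(-41) + (0)·(-236) = 76
  c_7 = (0)·(-21) + (1)·(9) + (0)·(76) + (2)·(-4) + (1)·(574) + (0)·(96) + (0)·(-41) + (2)·(-236) = 103
  c_8 = (0)·(-21) + (-2)·(9) + (0)·(76) + (-4)·(-4) + (-2)·(574) + (0)·(96) + (0)·(-41) + (-5)·(-236) = 30
Base-11 expansion of each c_i:
  c_1 = 21 = 10·11^0 + 1·11^1
  c_2 = 112 = 2·11^0 + 10·11^1
  c_3 = 4 = 4·11^0
  c_4 = 96 = 8·11^0 + 8·11^1
  c_5 = 41 = 8·11^0 + 3·11^1
  c_6 = 76 = 10·11^0 + 6·11^1
  c_7 = 103 = 4·11^0 + 9·11^1
  c_8 = 30 = 8·11^0 + 2·11^1
Factor λ_0 = (10, 2, 4, 8, 8, 10, 4, 8)
Factor λ_1 = (1, 10, 0, 8, 3, 6, 9, 2)

((10, 2, 4, 8, 8, 10, 4, 8), (1, 10, 0, 8, 3, 6, 9, 2))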